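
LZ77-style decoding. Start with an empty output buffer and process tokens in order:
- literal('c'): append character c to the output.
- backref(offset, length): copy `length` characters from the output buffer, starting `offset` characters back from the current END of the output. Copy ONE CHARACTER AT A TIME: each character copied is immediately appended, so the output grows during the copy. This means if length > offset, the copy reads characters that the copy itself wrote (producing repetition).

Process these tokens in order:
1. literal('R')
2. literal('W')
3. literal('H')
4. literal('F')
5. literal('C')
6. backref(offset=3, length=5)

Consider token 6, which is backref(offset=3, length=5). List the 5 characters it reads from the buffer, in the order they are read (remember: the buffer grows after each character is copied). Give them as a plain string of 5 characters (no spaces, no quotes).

Answer: HFCHF

Derivation:
Token 1: literal('R'). Output: "R"
Token 2: literal('W'). Output: "RW"
Token 3: literal('H'). Output: "RWH"
Token 4: literal('F'). Output: "RWHF"
Token 5: literal('C'). Output: "RWHFC"
Token 6: backref(off=3, len=5). Buffer before: "RWHFC" (len 5)
  byte 1: read out[2]='H', append. Buffer now: "RWHFCH"
  byte 2: read out[3]='F', append. Buffer now: "RWHFCHF"
  byte 3: read out[4]='C', append. Buffer now: "RWHFCHFC"
  byte 4: read out[5]='H', append. Buffer now: "RWHFCHFCH"
  byte 5: read out[6]='F', append. Buffer now: "RWHFCHFCHF"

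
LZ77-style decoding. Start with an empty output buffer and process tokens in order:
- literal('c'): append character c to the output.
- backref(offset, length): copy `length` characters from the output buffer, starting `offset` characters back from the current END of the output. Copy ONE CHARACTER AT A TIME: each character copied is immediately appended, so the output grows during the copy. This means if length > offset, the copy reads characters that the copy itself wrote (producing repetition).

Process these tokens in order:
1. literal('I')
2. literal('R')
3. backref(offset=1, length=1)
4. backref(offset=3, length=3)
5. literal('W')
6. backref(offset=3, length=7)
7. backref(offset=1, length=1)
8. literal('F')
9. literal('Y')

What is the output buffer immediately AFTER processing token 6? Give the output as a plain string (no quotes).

Token 1: literal('I'). Output: "I"
Token 2: literal('R'). Output: "IR"
Token 3: backref(off=1, len=1). Copied 'R' from pos 1. Output: "IRR"
Token 4: backref(off=3, len=3). Copied 'IRR' from pos 0. Output: "IRRIRR"
Token 5: literal('W'). Output: "IRRIRRW"
Token 6: backref(off=3, len=7) (overlapping!). Copied 'RRWRRWR' from pos 4. Output: "IRRIRRWRRWRRWR"

Answer: IRRIRRWRRWRRWR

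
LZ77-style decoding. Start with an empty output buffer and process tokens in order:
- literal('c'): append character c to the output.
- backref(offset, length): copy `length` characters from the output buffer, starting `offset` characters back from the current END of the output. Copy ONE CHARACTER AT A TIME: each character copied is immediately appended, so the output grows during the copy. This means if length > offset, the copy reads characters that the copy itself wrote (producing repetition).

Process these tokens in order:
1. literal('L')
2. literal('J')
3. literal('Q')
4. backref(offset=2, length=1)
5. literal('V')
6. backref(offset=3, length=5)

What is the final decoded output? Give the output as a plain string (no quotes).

Answer: LJQJVQJVQJ

Derivation:
Token 1: literal('L'). Output: "L"
Token 2: literal('J'). Output: "LJ"
Token 3: literal('Q'). Output: "LJQ"
Token 4: backref(off=2, len=1). Copied 'J' from pos 1. Output: "LJQJ"
Token 5: literal('V'). Output: "LJQJV"
Token 6: backref(off=3, len=5) (overlapping!). Copied 'QJVQJ' from pos 2. Output: "LJQJVQJVQJ"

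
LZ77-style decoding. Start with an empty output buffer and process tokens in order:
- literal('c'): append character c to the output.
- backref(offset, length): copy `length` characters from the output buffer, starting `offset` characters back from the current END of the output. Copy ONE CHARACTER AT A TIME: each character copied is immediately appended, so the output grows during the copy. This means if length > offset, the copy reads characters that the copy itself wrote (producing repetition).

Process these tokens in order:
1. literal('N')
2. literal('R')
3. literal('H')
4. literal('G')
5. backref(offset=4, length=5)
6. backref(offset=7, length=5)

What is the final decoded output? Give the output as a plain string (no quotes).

Answer: NRHGNRHGNHGNRH

Derivation:
Token 1: literal('N'). Output: "N"
Token 2: literal('R'). Output: "NR"
Token 3: literal('H'). Output: "NRH"
Token 4: literal('G'). Output: "NRHG"
Token 5: backref(off=4, len=5) (overlapping!). Copied 'NRHGN' from pos 0. Output: "NRHGNRHGN"
Token 6: backref(off=7, len=5). Copied 'HGNRH' from pos 2. Output: "NRHGNRHGNHGNRH"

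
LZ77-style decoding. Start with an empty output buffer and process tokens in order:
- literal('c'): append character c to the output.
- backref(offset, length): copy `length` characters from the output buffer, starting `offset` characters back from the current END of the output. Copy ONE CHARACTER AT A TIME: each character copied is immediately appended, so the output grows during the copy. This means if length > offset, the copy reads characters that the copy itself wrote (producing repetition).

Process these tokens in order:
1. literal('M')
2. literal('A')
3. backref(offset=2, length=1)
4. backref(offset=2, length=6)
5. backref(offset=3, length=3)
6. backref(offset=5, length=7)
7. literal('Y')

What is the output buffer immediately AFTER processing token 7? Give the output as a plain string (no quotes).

Token 1: literal('M'). Output: "M"
Token 2: literal('A'). Output: "MA"
Token 3: backref(off=2, len=1). Copied 'M' from pos 0. Output: "MAM"
Token 4: backref(off=2, len=6) (overlapping!). Copied 'AMAMAM' from pos 1. Output: "MAMAMAMAM"
Token 5: backref(off=3, len=3). Copied 'MAM' from pos 6. Output: "MAMAMAMAMMAM"
Token 6: backref(off=5, len=7) (overlapping!). Copied 'AMMAMAM' from pos 7. Output: "MAMAMAMAMMAMAMMAMAM"
Token 7: literal('Y'). Output: "MAMAMAMAMMAMAMMAMAMY"

Answer: MAMAMAMAMMAMAMMAMAMY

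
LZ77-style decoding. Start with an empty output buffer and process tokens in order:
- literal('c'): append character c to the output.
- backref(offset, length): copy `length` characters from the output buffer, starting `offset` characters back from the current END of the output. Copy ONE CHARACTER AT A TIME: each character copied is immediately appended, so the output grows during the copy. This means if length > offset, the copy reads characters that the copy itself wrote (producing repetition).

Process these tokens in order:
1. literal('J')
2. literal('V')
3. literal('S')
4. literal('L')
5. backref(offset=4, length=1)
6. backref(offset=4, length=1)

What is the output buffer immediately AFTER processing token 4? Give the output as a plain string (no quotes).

Answer: JVSL

Derivation:
Token 1: literal('J'). Output: "J"
Token 2: literal('V'). Output: "JV"
Token 3: literal('S'). Output: "JVS"
Token 4: literal('L'). Output: "JVSL"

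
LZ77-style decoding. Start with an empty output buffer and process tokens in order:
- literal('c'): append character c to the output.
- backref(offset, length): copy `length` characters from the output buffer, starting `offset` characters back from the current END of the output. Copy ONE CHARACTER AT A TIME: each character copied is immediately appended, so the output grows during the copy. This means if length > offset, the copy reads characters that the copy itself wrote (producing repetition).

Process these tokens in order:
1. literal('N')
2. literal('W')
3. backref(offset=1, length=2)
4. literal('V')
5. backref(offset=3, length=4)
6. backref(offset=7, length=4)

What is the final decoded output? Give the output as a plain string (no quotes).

Token 1: literal('N'). Output: "N"
Token 2: literal('W'). Output: "NW"
Token 3: backref(off=1, len=2) (overlapping!). Copied 'WW' from pos 1. Output: "NWWW"
Token 4: literal('V'). Output: "NWWWV"
Token 5: backref(off=3, len=4) (overlapping!). Copied 'WWVW' from pos 2. Output: "NWWWVWWVW"
Token 6: backref(off=7, len=4). Copied 'WWVW' from pos 2. Output: "NWWWVWWVWWWVW"

Answer: NWWWVWWVWWWVW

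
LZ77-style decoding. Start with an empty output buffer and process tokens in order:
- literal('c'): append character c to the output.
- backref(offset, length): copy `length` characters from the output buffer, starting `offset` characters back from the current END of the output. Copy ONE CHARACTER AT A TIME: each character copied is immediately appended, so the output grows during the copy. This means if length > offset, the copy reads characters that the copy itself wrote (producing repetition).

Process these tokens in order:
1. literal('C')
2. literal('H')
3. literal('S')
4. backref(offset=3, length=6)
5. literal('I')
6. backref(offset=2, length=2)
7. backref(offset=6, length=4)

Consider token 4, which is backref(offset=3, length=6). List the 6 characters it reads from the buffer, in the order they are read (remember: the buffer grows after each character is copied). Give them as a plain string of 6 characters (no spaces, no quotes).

Answer: CHSCHS

Derivation:
Token 1: literal('C'). Output: "C"
Token 2: literal('H'). Output: "CH"
Token 3: literal('S'). Output: "CHS"
Token 4: backref(off=3, len=6). Buffer before: "CHS" (len 3)
  byte 1: read out[0]='C', append. Buffer now: "CHSC"
  byte 2: read out[1]='H', append. Buffer now: "CHSCH"
  byte 3: read out[2]='S', append. Buffer now: "CHSCHS"
  byte 4: read out[3]='C', append. Buffer now: "CHSCHSC"
  byte 5: read out[4]='H', append. Buffer now: "CHSCHSCH"
  byte 6: read out[5]='S', append. Buffer now: "CHSCHSCHS"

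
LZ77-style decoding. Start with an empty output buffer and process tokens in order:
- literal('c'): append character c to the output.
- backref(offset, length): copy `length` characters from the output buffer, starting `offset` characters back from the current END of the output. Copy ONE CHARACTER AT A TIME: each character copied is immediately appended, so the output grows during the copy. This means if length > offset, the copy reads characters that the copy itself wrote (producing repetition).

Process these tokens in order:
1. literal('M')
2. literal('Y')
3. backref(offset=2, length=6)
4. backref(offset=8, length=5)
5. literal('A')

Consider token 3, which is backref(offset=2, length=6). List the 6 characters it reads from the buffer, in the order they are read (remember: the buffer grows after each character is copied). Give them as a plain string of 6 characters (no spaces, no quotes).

Answer: MYMYMY

Derivation:
Token 1: literal('M'). Output: "M"
Token 2: literal('Y'). Output: "MY"
Token 3: backref(off=2, len=6). Buffer before: "MY" (len 2)
  byte 1: read out[0]='M', append. Buffer now: "MYM"
  byte 2: read out[1]='Y', append. Buffer now: "MYMY"
  byte 3: read out[2]='M', append. Buffer now: "MYMYM"
  byte 4: read out[3]='Y', append. Buffer now: "MYMYMY"
  byte 5: read out[4]='M', append. Buffer now: "MYMYMYM"
  byte 6: read out[5]='Y', append. Buffer now: "MYMYMYMY"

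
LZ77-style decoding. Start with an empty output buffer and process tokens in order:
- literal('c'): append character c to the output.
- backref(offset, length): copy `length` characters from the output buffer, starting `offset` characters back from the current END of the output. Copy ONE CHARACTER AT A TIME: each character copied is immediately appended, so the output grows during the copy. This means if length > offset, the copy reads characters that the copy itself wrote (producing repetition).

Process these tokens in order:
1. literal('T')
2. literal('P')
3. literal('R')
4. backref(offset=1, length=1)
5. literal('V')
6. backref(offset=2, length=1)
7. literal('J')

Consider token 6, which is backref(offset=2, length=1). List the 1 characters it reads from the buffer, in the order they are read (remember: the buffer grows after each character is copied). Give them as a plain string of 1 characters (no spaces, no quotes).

Answer: R

Derivation:
Token 1: literal('T'). Output: "T"
Token 2: literal('P'). Output: "TP"
Token 3: literal('R'). Output: "TPR"
Token 4: backref(off=1, len=1). Copied 'R' from pos 2. Output: "TPRR"
Token 5: literal('V'). Output: "TPRRV"
Token 6: backref(off=2, len=1). Buffer before: "TPRRV" (len 5)
  byte 1: read out[3]='R', append. Buffer now: "TPRRVR"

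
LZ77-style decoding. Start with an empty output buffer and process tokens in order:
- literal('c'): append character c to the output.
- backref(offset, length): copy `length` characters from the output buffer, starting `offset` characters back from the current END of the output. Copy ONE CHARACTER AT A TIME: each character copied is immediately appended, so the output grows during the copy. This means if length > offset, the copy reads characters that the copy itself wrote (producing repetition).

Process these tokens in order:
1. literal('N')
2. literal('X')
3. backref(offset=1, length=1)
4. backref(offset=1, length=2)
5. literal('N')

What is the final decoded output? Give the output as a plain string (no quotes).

Token 1: literal('N'). Output: "N"
Token 2: literal('X'). Output: "NX"
Token 3: backref(off=1, len=1). Copied 'X' from pos 1. Output: "NXX"
Token 4: backref(off=1, len=2) (overlapping!). Copied 'XX' from pos 2. Output: "NXXXX"
Token 5: literal('N'). Output: "NXXXXN"

Answer: NXXXXN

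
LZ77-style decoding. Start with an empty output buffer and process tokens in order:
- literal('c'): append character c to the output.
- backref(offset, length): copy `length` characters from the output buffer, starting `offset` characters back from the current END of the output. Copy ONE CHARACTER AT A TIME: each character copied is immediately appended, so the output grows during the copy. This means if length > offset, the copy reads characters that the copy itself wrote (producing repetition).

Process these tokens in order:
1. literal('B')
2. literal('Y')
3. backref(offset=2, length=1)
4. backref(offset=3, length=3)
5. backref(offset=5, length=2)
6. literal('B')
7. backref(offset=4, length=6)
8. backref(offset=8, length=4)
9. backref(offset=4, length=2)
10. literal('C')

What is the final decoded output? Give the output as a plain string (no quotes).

Token 1: literal('B'). Output: "B"
Token 2: literal('Y'). Output: "BY"
Token 3: backref(off=2, len=1). Copied 'B' from pos 0. Output: "BYB"
Token 4: backref(off=3, len=3). Copied 'BYB' from pos 0. Output: "BYBBYB"
Token 5: backref(off=5, len=2). Copied 'YB' from pos 1. Output: "BYBBYBYB"
Token 6: literal('B'). Output: "BYBBYBYBB"
Token 7: backref(off=4, len=6) (overlapping!). Copied 'BYBBBY' from pos 5. Output: "BYBBYBYBBBYBBBY"
Token 8: backref(off=8, len=4). Copied 'BBBY' from pos 7. Output: "BYBBYBYBBBYBBBYBBBY"
Token 9: backref(off=4, len=2). Copied 'BB' from pos 15. Output: "BYBBYBYBBBYBBBYBBBYBB"
Token 10: literal('C'). Output: "BYBBYBYBBBYBBBYBBBYBBC"

Answer: BYBBYBYBBBYBBBYBBBYBBC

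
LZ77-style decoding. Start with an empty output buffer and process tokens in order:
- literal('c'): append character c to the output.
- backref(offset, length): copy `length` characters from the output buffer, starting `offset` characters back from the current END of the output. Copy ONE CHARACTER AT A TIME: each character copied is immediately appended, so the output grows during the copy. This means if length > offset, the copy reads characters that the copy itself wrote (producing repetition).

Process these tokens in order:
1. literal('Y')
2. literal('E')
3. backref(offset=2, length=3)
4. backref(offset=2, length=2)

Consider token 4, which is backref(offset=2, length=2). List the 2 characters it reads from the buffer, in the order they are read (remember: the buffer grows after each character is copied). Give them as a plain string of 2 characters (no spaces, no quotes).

Token 1: literal('Y'). Output: "Y"
Token 2: literal('E'). Output: "YE"
Token 3: backref(off=2, len=3) (overlapping!). Copied 'YEY' from pos 0. Output: "YEYEY"
Token 4: backref(off=2, len=2). Buffer before: "YEYEY" (len 5)
  byte 1: read out[3]='E', append. Buffer now: "YEYEYE"
  byte 2: read out[4]='Y', append. Buffer now: "YEYEYEY"

Answer: EY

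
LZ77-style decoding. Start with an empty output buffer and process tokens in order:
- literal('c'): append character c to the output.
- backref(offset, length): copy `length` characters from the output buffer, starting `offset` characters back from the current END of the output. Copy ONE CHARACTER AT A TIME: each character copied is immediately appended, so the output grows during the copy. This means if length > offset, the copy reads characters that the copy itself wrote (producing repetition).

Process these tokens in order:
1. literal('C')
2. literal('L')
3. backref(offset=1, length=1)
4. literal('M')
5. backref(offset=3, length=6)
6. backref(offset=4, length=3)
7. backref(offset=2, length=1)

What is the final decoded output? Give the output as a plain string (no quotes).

Answer: CLLMLLMLLMMLLL

Derivation:
Token 1: literal('C'). Output: "C"
Token 2: literal('L'). Output: "CL"
Token 3: backref(off=1, len=1). Copied 'L' from pos 1. Output: "CLL"
Token 4: literal('M'). Output: "CLLM"
Token 5: backref(off=3, len=6) (overlapping!). Copied 'LLMLLM' from pos 1. Output: "CLLMLLMLLM"
Token 6: backref(off=4, len=3). Copied 'MLL' from pos 6. Output: "CLLMLLMLLMMLL"
Token 7: backref(off=2, len=1). Copied 'L' from pos 11. Output: "CLLMLLMLLMMLLL"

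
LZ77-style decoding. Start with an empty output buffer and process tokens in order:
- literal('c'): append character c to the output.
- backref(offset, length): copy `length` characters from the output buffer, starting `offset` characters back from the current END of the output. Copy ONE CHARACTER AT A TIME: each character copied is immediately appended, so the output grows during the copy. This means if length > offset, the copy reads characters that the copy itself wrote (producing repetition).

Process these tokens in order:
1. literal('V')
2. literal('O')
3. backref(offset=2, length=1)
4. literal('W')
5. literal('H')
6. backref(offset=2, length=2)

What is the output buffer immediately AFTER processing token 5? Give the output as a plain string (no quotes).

Answer: VOVWH

Derivation:
Token 1: literal('V'). Output: "V"
Token 2: literal('O'). Output: "VO"
Token 3: backref(off=2, len=1). Copied 'V' from pos 0. Output: "VOV"
Token 4: literal('W'). Output: "VOVW"
Token 5: literal('H'). Output: "VOVWH"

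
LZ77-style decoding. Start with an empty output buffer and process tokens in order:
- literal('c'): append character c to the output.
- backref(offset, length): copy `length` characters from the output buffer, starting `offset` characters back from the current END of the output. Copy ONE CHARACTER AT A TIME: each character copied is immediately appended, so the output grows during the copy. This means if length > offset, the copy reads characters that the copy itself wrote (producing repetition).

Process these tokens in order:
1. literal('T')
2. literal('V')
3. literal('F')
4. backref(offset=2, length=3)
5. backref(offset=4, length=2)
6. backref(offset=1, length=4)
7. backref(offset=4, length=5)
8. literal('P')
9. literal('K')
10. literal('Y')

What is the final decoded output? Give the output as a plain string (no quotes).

Token 1: literal('T'). Output: "T"
Token 2: literal('V'). Output: "TV"
Token 3: literal('F'). Output: "TVF"
Token 4: backref(off=2, len=3) (overlapping!). Copied 'VFV' from pos 1. Output: "TVFVFV"
Token 5: backref(off=4, len=2). Copied 'FV' from pos 2. Output: "TVFVFVFV"
Token 6: backref(off=1, len=4) (overlapping!). Copied 'VVVV' from pos 7. Output: "TVFVFVFVVVVV"
Token 7: backref(off=4, len=5) (overlapping!). Copied 'VVVVV' from pos 8. Output: "TVFVFVFVVVVVVVVVV"
Token 8: literal('P'). Output: "TVFVFVFVVVVVVVVVVP"
Token 9: literal('K'). Output: "TVFVFVFVVVVVVVVVVPK"
Token 10: literal('Y'). Output: "TVFVFVFVVVVVVVVVVPKY"

Answer: TVFVFVFVVVVVVVVVVPKY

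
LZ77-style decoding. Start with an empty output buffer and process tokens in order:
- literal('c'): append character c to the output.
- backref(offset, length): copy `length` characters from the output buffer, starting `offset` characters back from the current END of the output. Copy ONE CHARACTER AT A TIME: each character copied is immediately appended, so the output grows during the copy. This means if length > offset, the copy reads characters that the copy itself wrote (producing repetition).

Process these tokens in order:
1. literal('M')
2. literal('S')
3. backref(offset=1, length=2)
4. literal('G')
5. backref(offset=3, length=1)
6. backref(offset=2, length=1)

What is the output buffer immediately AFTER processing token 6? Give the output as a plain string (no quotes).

Answer: MSSSGSG

Derivation:
Token 1: literal('M'). Output: "M"
Token 2: literal('S'). Output: "MS"
Token 3: backref(off=1, len=2) (overlapping!). Copied 'SS' from pos 1. Output: "MSSS"
Token 4: literal('G'). Output: "MSSSG"
Token 5: backref(off=3, len=1). Copied 'S' from pos 2. Output: "MSSSGS"
Token 6: backref(off=2, len=1). Copied 'G' from pos 4. Output: "MSSSGSG"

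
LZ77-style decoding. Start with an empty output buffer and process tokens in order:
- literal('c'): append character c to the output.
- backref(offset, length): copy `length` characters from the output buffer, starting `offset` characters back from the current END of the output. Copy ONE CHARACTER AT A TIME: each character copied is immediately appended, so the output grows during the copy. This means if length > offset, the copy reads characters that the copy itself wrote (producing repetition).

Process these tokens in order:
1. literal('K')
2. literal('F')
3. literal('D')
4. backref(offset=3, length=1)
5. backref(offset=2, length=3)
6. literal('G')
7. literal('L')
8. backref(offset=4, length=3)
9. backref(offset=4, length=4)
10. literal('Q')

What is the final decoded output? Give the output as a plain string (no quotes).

Token 1: literal('K'). Output: "K"
Token 2: literal('F'). Output: "KF"
Token 3: literal('D'). Output: "KFD"
Token 4: backref(off=3, len=1). Copied 'K' from pos 0. Output: "KFDK"
Token 5: backref(off=2, len=3) (overlapping!). Copied 'DKD' from pos 2. Output: "KFDKDKD"
Token 6: literal('G'). Output: "KFDKDKDG"
Token 7: literal('L'). Output: "KFDKDKDGL"
Token 8: backref(off=4, len=3). Copied 'KDG' from pos 5. Output: "KFDKDKDGLKDG"
Token 9: backref(off=4, len=4). Copied 'LKDG' from pos 8. Output: "KFDKDKDGLKDGLKDG"
Token 10: literal('Q'). Output: "KFDKDKDGLKDGLKDGQ"

Answer: KFDKDKDGLKDGLKDGQ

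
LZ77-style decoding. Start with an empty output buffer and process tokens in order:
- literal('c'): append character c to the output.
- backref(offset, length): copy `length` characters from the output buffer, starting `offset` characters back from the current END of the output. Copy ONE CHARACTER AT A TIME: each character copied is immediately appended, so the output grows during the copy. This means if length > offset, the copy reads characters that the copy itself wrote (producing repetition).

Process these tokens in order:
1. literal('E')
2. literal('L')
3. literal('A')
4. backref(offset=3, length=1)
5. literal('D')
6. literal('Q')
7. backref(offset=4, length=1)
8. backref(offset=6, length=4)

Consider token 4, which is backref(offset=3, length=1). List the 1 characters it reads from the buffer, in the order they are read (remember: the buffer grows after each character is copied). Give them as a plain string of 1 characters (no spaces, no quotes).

Answer: E

Derivation:
Token 1: literal('E'). Output: "E"
Token 2: literal('L'). Output: "EL"
Token 3: literal('A'). Output: "ELA"
Token 4: backref(off=3, len=1). Buffer before: "ELA" (len 3)
  byte 1: read out[0]='E', append. Buffer now: "ELAE"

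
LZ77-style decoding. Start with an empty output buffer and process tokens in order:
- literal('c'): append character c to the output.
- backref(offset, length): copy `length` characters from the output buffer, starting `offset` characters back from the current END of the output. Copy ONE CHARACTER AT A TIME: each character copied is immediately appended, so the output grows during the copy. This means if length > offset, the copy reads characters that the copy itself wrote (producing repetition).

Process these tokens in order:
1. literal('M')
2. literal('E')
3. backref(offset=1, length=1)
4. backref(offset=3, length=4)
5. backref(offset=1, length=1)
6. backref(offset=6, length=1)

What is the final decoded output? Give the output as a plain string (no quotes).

Answer: MEEMEEMME

Derivation:
Token 1: literal('M'). Output: "M"
Token 2: literal('E'). Output: "ME"
Token 3: backref(off=1, len=1). Copied 'E' from pos 1. Output: "MEE"
Token 4: backref(off=3, len=4) (overlapping!). Copied 'MEEM' from pos 0. Output: "MEEMEEM"
Token 5: backref(off=1, len=1). Copied 'M' from pos 6. Output: "MEEMEEMM"
Token 6: backref(off=6, len=1). Copied 'E' from pos 2. Output: "MEEMEEMME"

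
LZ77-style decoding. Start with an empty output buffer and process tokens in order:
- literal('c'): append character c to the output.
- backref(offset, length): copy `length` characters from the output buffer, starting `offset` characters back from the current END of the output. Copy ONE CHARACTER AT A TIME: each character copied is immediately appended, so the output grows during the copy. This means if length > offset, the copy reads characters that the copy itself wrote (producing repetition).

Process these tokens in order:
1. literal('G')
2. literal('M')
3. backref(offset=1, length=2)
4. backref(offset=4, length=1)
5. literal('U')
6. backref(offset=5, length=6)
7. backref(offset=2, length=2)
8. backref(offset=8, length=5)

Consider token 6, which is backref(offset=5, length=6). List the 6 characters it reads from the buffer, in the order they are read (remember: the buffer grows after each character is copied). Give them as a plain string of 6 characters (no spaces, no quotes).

Token 1: literal('G'). Output: "G"
Token 2: literal('M'). Output: "GM"
Token 3: backref(off=1, len=2) (overlapping!). Copied 'MM' from pos 1. Output: "GMMM"
Token 4: backref(off=4, len=1). Copied 'G' from pos 0. Output: "GMMMG"
Token 5: literal('U'). Output: "GMMMGU"
Token 6: backref(off=5, len=6). Buffer before: "GMMMGU" (len 6)
  byte 1: read out[1]='M', append. Buffer now: "GMMMGUM"
  byte 2: read out[2]='M', append. Buffer now: "GMMMGUMM"
  byte 3: read out[3]='M', append. Buffer now: "GMMMGUMMM"
  byte 4: read out[4]='G', append. Buffer now: "GMMMGUMMMG"
  byte 5: read out[5]='U', append. Buffer now: "GMMMGUMMMGU"
  byte 6: read out[6]='M', append. Buffer now: "GMMMGUMMMGUM"

Answer: MMMGUM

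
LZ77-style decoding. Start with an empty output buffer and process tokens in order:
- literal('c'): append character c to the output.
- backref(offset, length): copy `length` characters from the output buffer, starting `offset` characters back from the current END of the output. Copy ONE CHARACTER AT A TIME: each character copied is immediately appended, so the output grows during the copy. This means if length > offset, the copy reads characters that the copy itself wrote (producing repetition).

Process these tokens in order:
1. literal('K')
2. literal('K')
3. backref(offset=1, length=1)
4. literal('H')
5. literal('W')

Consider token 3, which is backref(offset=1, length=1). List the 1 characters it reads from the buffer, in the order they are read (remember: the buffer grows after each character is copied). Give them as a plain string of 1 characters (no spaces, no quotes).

Answer: K

Derivation:
Token 1: literal('K'). Output: "K"
Token 2: literal('K'). Output: "KK"
Token 3: backref(off=1, len=1). Buffer before: "KK" (len 2)
  byte 1: read out[1]='K', append. Buffer now: "KKK"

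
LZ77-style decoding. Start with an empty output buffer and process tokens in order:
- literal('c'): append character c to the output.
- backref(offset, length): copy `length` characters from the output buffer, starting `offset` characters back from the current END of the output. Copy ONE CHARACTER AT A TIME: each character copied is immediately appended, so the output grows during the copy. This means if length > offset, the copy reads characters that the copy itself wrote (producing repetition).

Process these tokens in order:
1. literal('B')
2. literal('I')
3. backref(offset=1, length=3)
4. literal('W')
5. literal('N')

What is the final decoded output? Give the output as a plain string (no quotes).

Answer: BIIIIWN

Derivation:
Token 1: literal('B'). Output: "B"
Token 2: literal('I'). Output: "BI"
Token 3: backref(off=1, len=3) (overlapping!). Copied 'III' from pos 1. Output: "BIIII"
Token 4: literal('W'). Output: "BIIIIW"
Token 5: literal('N'). Output: "BIIIIWN"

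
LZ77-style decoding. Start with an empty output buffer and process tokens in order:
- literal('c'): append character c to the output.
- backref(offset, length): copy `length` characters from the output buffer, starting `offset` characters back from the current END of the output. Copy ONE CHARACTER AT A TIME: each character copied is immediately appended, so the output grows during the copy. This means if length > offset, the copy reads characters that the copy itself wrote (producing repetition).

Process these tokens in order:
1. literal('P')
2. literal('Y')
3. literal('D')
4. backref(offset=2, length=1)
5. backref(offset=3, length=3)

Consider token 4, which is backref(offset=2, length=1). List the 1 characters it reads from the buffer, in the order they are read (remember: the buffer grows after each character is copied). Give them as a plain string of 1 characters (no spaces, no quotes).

Token 1: literal('P'). Output: "P"
Token 2: literal('Y'). Output: "PY"
Token 3: literal('D'). Output: "PYD"
Token 4: backref(off=2, len=1). Buffer before: "PYD" (len 3)
  byte 1: read out[1]='Y', append. Buffer now: "PYDY"

Answer: Y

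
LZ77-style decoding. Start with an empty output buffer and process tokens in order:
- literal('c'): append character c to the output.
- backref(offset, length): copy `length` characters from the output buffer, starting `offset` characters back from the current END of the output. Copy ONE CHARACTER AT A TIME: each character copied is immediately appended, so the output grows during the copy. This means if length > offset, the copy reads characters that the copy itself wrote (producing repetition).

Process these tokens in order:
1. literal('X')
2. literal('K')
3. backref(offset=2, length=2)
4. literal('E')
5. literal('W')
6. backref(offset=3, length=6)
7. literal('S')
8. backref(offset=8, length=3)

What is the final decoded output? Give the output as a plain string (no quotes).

Token 1: literal('X'). Output: "X"
Token 2: literal('K'). Output: "XK"
Token 3: backref(off=2, len=2). Copied 'XK' from pos 0. Output: "XKXK"
Token 4: literal('E'). Output: "XKXKE"
Token 5: literal('W'). Output: "XKXKEW"
Token 6: backref(off=3, len=6) (overlapping!). Copied 'KEWKEW' from pos 3. Output: "XKXKEWKEWKEW"
Token 7: literal('S'). Output: "XKXKEWKEWKEWS"
Token 8: backref(off=8, len=3). Copied 'WKE' from pos 5. Output: "XKXKEWKEWKEWSWKE"

Answer: XKXKEWKEWKEWSWKE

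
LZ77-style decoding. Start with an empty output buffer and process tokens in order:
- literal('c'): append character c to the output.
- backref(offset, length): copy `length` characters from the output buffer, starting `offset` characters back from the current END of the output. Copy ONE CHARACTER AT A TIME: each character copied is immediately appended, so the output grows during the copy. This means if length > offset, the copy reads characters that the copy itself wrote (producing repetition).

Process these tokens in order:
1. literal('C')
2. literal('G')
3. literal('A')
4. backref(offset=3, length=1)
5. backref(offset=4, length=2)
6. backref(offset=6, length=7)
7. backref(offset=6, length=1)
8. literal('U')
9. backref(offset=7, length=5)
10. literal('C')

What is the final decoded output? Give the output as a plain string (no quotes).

Answer: CGACCGCGACCGCGUACCGCC

Derivation:
Token 1: literal('C'). Output: "C"
Token 2: literal('G'). Output: "CG"
Token 3: literal('A'). Output: "CGA"
Token 4: backref(off=3, len=1). Copied 'C' from pos 0. Output: "CGAC"
Token 5: backref(off=4, len=2). Copied 'CG' from pos 0. Output: "CGACCG"
Token 6: backref(off=6, len=7) (overlapping!). Copied 'CGACCGC' from pos 0. Output: "CGACCGCGACCGC"
Token 7: backref(off=6, len=1). Copied 'G' from pos 7. Output: "CGACCGCGACCGCG"
Token 8: literal('U'). Output: "CGACCGCGACCGCGU"
Token 9: backref(off=7, len=5). Copied 'ACCGC' from pos 8. Output: "CGACCGCGACCGCGUACCGC"
Token 10: literal('C'). Output: "CGACCGCGACCGCGUACCGCC"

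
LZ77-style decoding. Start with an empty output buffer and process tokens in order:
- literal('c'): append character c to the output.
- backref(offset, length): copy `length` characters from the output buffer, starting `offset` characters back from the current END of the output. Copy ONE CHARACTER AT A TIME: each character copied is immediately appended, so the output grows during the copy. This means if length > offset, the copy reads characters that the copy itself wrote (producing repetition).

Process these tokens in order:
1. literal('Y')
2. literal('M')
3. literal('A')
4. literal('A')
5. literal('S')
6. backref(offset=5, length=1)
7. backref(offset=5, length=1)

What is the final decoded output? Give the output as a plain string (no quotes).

Answer: YMAASYM

Derivation:
Token 1: literal('Y'). Output: "Y"
Token 2: literal('M'). Output: "YM"
Token 3: literal('A'). Output: "YMA"
Token 4: literal('A'). Output: "YMAA"
Token 5: literal('S'). Output: "YMAAS"
Token 6: backref(off=5, len=1). Copied 'Y' from pos 0. Output: "YMAASY"
Token 7: backref(off=5, len=1). Copied 'M' from pos 1. Output: "YMAASYM"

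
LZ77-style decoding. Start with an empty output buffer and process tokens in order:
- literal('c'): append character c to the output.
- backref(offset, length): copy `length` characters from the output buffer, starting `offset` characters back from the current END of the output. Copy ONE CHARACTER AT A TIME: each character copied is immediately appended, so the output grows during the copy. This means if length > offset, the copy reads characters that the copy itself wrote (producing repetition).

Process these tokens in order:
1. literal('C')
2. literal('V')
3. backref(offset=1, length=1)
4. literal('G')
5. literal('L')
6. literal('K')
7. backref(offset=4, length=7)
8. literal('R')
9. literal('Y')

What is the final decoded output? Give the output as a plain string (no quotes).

Answer: CVVGLKVGLKVGLRY

Derivation:
Token 1: literal('C'). Output: "C"
Token 2: literal('V'). Output: "CV"
Token 3: backref(off=1, len=1). Copied 'V' from pos 1. Output: "CVV"
Token 4: literal('G'). Output: "CVVG"
Token 5: literal('L'). Output: "CVVGL"
Token 6: literal('K'). Output: "CVVGLK"
Token 7: backref(off=4, len=7) (overlapping!). Copied 'VGLKVGL' from pos 2. Output: "CVVGLKVGLKVGL"
Token 8: literal('R'). Output: "CVVGLKVGLKVGLR"
Token 9: literal('Y'). Output: "CVVGLKVGLKVGLRY"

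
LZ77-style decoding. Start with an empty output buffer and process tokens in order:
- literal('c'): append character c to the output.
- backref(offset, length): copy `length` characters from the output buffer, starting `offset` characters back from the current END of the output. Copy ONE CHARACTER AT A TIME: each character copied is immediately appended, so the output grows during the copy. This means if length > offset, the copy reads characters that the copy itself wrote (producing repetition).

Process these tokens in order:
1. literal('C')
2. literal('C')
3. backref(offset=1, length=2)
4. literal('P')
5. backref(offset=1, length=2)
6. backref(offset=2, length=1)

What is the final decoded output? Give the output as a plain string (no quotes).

Answer: CCCCPPPP

Derivation:
Token 1: literal('C'). Output: "C"
Token 2: literal('C'). Output: "CC"
Token 3: backref(off=1, len=2) (overlapping!). Copied 'CC' from pos 1. Output: "CCCC"
Token 4: literal('P'). Output: "CCCCP"
Token 5: backref(off=1, len=2) (overlapping!). Copied 'PP' from pos 4. Output: "CCCCPPP"
Token 6: backref(off=2, len=1). Copied 'P' from pos 5. Output: "CCCCPPPP"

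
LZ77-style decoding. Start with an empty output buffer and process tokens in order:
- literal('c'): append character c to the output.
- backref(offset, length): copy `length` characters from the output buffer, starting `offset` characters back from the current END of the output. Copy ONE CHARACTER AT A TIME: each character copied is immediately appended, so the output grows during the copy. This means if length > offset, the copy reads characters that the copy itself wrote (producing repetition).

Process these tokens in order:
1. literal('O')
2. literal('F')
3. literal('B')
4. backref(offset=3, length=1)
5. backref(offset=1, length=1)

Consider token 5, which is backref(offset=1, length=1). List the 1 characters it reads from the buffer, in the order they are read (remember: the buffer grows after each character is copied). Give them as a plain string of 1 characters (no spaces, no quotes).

Answer: O

Derivation:
Token 1: literal('O'). Output: "O"
Token 2: literal('F'). Output: "OF"
Token 3: literal('B'). Output: "OFB"
Token 4: backref(off=3, len=1). Copied 'O' from pos 0. Output: "OFBO"
Token 5: backref(off=1, len=1). Buffer before: "OFBO" (len 4)
  byte 1: read out[3]='O', append. Buffer now: "OFBOO"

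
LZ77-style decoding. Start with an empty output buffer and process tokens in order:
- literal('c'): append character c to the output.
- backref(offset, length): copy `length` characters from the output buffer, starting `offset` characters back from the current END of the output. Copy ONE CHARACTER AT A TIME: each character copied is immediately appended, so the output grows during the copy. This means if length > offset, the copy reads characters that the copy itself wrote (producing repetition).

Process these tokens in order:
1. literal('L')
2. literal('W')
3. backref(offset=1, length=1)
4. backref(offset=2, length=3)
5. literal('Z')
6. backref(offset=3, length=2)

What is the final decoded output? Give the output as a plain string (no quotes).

Answer: LWWWWWZWW

Derivation:
Token 1: literal('L'). Output: "L"
Token 2: literal('W'). Output: "LW"
Token 3: backref(off=1, len=1). Copied 'W' from pos 1. Output: "LWW"
Token 4: backref(off=2, len=3) (overlapping!). Copied 'WWW' from pos 1. Output: "LWWWWW"
Token 5: literal('Z'). Output: "LWWWWWZ"
Token 6: backref(off=3, len=2). Copied 'WW' from pos 4. Output: "LWWWWWZWW"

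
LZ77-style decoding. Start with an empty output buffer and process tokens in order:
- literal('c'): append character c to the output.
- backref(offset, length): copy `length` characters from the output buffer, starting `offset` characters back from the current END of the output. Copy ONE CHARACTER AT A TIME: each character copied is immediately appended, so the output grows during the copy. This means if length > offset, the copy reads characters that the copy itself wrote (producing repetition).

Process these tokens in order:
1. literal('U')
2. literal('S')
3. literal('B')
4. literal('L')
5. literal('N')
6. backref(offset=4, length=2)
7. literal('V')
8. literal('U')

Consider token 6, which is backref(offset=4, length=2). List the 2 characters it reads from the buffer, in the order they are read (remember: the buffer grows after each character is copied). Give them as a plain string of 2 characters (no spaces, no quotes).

Answer: SB

Derivation:
Token 1: literal('U'). Output: "U"
Token 2: literal('S'). Output: "US"
Token 3: literal('B'). Output: "USB"
Token 4: literal('L'). Output: "USBL"
Token 5: literal('N'). Output: "USBLN"
Token 6: backref(off=4, len=2). Buffer before: "USBLN" (len 5)
  byte 1: read out[1]='S', append. Buffer now: "USBLNS"
  byte 2: read out[2]='B', append. Buffer now: "USBLNSB"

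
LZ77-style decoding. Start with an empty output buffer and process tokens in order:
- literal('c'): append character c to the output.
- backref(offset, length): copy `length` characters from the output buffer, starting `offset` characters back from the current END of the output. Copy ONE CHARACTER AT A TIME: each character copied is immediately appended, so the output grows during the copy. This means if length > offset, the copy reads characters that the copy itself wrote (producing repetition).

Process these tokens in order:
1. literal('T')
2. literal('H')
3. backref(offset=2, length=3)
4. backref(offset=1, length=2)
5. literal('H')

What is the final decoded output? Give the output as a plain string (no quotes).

Token 1: literal('T'). Output: "T"
Token 2: literal('H'). Output: "TH"
Token 3: backref(off=2, len=3) (overlapping!). Copied 'THT' from pos 0. Output: "THTHT"
Token 4: backref(off=1, len=2) (overlapping!). Copied 'TT' from pos 4. Output: "THTHTTT"
Token 5: literal('H'). Output: "THTHTTTH"

Answer: THTHTTTH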